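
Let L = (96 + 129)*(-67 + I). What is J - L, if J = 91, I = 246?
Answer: -40184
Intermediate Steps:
L = 40275 (L = (96 + 129)*(-67 + 246) = 225*179 = 40275)
J - L = 91 - 1*40275 = 91 - 40275 = -40184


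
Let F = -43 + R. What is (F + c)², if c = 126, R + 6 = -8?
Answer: 4761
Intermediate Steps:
R = -14 (R = -6 - 8 = -14)
F = -57 (F = -43 - 14 = -57)
(F + c)² = (-57 + 126)² = 69² = 4761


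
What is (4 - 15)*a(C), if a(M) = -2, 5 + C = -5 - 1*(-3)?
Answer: 22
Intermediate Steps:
C = -7 (C = -5 + (-5 - 1*(-3)) = -5 + (-5 + 3) = -5 - 2 = -7)
(4 - 15)*a(C) = (4 - 15)*(-2) = -11*(-2) = 22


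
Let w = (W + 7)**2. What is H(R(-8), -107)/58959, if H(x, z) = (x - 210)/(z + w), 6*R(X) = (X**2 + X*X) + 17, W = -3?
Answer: 1115/32191614 ≈ 3.4636e-5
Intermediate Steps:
w = 16 (w = (-3 + 7)**2 = 4**2 = 16)
R(X) = 17/6 + X**2/3 (R(X) = ((X**2 + X*X) + 17)/6 = ((X**2 + X**2) + 17)/6 = (2*X**2 + 17)/6 = (17 + 2*X**2)/6 = 17/6 + X**2/3)
H(x, z) = (-210 + x)/(16 + z) (H(x, z) = (x - 210)/(z + 16) = (-210 + x)/(16 + z))
H(R(-8), -107)/58959 = ((-210 + (17/6 + (1/3)*(-8)**2))/(16 - 107))/58959 = ((-210 + (17/6 + (1/3)*64))/(-91))*(1/58959) = -(-210 + (17/6 + 64/3))/91*(1/58959) = -(-210 + 145/6)/91*(1/58959) = -1/91*(-1115/6)*(1/58959) = (1115/546)*(1/58959) = 1115/32191614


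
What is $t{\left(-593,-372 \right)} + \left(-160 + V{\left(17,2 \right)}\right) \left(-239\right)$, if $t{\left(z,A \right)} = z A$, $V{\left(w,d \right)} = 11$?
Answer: $256207$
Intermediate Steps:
$t{\left(z,A \right)} = A z$
$t{\left(-593,-372 \right)} + \left(-160 + V{\left(17,2 \right)}\right) \left(-239\right) = \left(-372\right) \left(-593\right) + \left(-160 + 11\right) \left(-239\right) = 220596 - -35611 = 220596 + 35611 = 256207$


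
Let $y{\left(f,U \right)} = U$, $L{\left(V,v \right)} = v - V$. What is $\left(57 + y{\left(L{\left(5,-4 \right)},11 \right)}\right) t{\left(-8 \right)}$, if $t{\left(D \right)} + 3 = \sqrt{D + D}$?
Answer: $-204 + 272 i \approx -204.0 + 272.0 i$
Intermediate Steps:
$t{\left(D \right)} = -3 + \sqrt{2} \sqrt{D}$ ($t{\left(D \right)} = -3 + \sqrt{D + D} = -3 + \sqrt{2 D} = -3 + \sqrt{2} \sqrt{D}$)
$\left(57 + y{\left(L{\left(5,-4 \right)},11 \right)}\right) t{\left(-8 \right)} = \left(57 + 11\right) \left(-3 + \sqrt{2} \sqrt{-8}\right) = 68 \left(-3 + \sqrt{2} \cdot 2 i \sqrt{2}\right) = 68 \left(-3 + 4 i\right) = -204 + 272 i$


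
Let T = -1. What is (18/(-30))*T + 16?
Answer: 83/5 ≈ 16.600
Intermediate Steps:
(18/(-30))*T + 16 = (18/(-30))*(-1) + 16 = (18*(-1/30))*(-1) + 16 = -⅗*(-1) + 16 = ⅗ + 16 = 83/5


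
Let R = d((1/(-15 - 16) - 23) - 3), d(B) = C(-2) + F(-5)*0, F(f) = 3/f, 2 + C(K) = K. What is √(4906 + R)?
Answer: √4902 ≈ 70.014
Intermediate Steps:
C(K) = -2 + K
d(B) = -4 (d(B) = (-2 - 2) + (3/(-5))*0 = -4 + (3*(-⅕))*0 = -4 - ⅗*0 = -4 + 0 = -4)
R = -4
√(4906 + R) = √(4906 - 4) = √4902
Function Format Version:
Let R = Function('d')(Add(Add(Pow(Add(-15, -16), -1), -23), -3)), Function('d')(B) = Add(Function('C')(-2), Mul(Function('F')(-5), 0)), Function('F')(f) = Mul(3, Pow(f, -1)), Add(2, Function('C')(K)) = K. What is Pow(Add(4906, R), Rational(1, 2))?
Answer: Pow(4902, Rational(1, 2)) ≈ 70.014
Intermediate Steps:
Function('C')(K) = Add(-2, K)
Function('d')(B) = -4 (Function('d')(B) = Add(Add(-2, -2), Mul(Mul(3, Pow(-5, -1)), 0)) = Add(-4, Mul(Mul(3, Rational(-1, 5)), 0)) = Add(-4, Mul(Rational(-3, 5), 0)) = Add(-4, 0) = -4)
R = -4
Pow(Add(4906, R), Rational(1, 2)) = Pow(Add(4906, -4), Rational(1, 2)) = Pow(4902, Rational(1, 2))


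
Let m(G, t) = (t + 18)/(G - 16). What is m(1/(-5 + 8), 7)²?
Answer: 5625/2209 ≈ 2.5464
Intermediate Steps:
m(G, t) = (18 + t)/(-16 + G)
m(1/(-5 + 8), 7)² = ((18 + 7)/(-16 + 1/(-5 + 8)))² = (25/(-16 + 1/3))² = (25/(-16 + ⅓))² = (25/(-47/3))² = (-3/47*25)² = (-75/47)² = 5625/2209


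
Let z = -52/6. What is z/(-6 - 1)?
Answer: 26/21 ≈ 1.2381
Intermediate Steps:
z = -26/3 (z = -52*⅙ = -26/3 ≈ -8.6667)
z/(-6 - 1) = -26/(3*(-6 - 1)) = -26/3/(-7) = -26/3*(-⅐) = 26/21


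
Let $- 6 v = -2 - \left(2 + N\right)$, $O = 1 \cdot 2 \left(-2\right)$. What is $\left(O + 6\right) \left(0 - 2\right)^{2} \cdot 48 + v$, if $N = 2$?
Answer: $385$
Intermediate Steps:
$O = -4$ ($O = 2 \left(-2\right) = -4$)
$v = 1$ ($v = - \frac{-2 - 4}{6} = \left(- \frac{1}{6}\right) \left(-6\right) = 1$)
$\left(O + 6\right) \left(0 - 2\right)^{2} \cdot 48 + v = \left(-4 + 6\right) \left(0 - 2\right)^{2} \cdot 48 + 1 = 2 \left(-2\right)^{2} \cdot 48 + 1 = 2 \cdot 4 \cdot 48 + 1 = 8 \cdot 48 + 1 = 384 + 1 = 385$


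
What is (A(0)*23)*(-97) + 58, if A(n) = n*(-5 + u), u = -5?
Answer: 58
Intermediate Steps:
A(n) = -10*n (A(n) = n*(-5 - 5) = n*(-10) = -10*n)
(A(0)*23)*(-97) + 58 = (-10*0*23)*(-97) + 58 = (0*23)*(-97) + 58 = 0*(-97) + 58 = 0 + 58 = 58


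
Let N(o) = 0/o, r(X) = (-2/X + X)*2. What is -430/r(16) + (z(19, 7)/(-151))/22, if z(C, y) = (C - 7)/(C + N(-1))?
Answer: -54282242/4007993 ≈ -13.544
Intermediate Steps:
r(X) = -4/X + 2*X (r(X) = (X - 2/X)*2 = -4/X + 2*X)
N(o) = 0
z(C, y) = (-7 + C)/C (z(C, y) = (C - 7)/(C + 0) = (-7 + C)/C)
-430/r(16) + (z(19, 7)/(-151))/22 = -430/(-4/16 + 2*16) + (((-7 + 19)/19)/(-151))/22 = -430/(-4*1/16 + 32) + (((1/19)*12)*(-1/151))*(1/22) = -430/(-1/4 + 32) + ((12/19)*(-1/151))*(1/22) = -430/127/4 - 12/2869*1/22 = -430*4/127 - 6/31559 = -1720/127 - 6/31559 = -54282242/4007993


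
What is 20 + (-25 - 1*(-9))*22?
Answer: -332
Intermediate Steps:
20 + (-25 - 1*(-9))*22 = 20 + (-25 + 9)*22 = 20 - 16*22 = 20 - 352 = -332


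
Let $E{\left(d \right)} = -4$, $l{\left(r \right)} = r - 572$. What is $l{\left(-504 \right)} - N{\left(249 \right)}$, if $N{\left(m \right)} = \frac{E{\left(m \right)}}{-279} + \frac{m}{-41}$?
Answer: $- \frac{12239057}{11439} \approx -1069.9$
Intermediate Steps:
$l{\left(r \right)} = -572 + r$
$N{\left(m \right)} = \frac{4}{279} - \frac{m}{41}$ ($N{\left(m \right)} = - \frac{4}{-279} + \frac{m}{-41} = \left(-4\right) \left(- \frac{1}{279}\right) + m \left(- \frac{1}{41}\right) = \frac{4}{279} - \frac{m}{41}$)
$l{\left(-504 \right)} - N{\left(249 \right)} = \left(-572 - 504\right) - \left(\frac{4}{279} - \frac{249}{41}\right) = -1076 - \left(\frac{4}{279} - \frac{249}{41}\right) = -1076 - - \frac{69307}{11439} = -1076 + \frac{69307}{11439} = - \frac{12239057}{11439}$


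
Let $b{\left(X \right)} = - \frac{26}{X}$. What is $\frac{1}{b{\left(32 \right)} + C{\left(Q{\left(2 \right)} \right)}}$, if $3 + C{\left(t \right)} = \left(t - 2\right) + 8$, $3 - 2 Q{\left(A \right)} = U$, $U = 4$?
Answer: $\frac{16}{27} \approx 0.59259$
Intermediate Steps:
$Q{\left(A \right)} = - \frac{1}{2}$ ($Q{\left(A \right)} = \frac{3}{2} - 2 = - \frac{1}{2}$)
$C{\left(t \right)} = 3 + t$ ($C{\left(t \right)} = -3 + \left(\left(t - 2\right) + 8\right) = -3 + \left(\left(-2 + t\right) + 8\right) = -3 + \left(6 + t\right) = 3 + t$)
$\frac{1}{b{\left(32 \right)} + C{\left(Q{\left(2 \right)} \right)}} = \frac{1}{- \frac{26}{32} + \left(3 - \frac{1}{2}\right)} = \frac{1}{\left(-26\right) \frac{1}{32} + \frac{5}{2}} = \frac{1}{- \frac{13}{16} + \frac{5}{2}} = \frac{1}{\frac{27}{16}} = \frac{16}{27}$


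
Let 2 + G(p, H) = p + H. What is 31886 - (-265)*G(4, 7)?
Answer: 34271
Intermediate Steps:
G(p, H) = -2 + H + p (G(p, H) = -2 + (p + H) = -2 + (H + p) = -2 + H + p)
31886 - (-265)*G(4, 7) = 31886 - (-265)*(-2 + 7 + 4) = 31886 - (-265)*9 = 31886 - 1*(-2385) = 31886 + 2385 = 34271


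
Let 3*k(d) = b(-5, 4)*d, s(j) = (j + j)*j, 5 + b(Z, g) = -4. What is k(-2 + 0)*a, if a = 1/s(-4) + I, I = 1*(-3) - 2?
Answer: -477/16 ≈ -29.813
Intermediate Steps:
b(Z, g) = -9 (b(Z, g) = -5 - 4 = -9)
I = -5 (I = -3 - 2 = -5)
s(j) = 2*j**2 (s(j) = (2*j)*j = 2*j**2)
a = -159/32 (a = 1/(2*(-4)**2) - 5 = 1/(2*16) - 5 = 1/32 - 5 = -159/32 ≈ -4.9688)
k(d) = -3*d (k(d) = (-9*d)/3 = -3*d)
k(-2 + 0)*a = -3*(-2 + 0)*(-159/32) = -3*(-2)*(-159/32) = 6*(-159/32) = -477/16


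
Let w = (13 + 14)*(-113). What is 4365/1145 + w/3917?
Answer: 2720862/896993 ≈ 3.0333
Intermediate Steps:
w = -3051 (w = 27*(-113) = -3051)
4365/1145 + w/3917 = 4365/1145 - 3051/3917 = 4365*(1/1145) - 3051*1/3917 = 873/229 - 3051/3917 = 2720862/896993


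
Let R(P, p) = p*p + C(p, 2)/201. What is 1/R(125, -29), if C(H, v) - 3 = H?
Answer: 201/169015 ≈ 0.0011892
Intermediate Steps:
C(H, v) = 3 + H
R(P, p) = 1/67 + p² + p/201 (R(P, p) = p*p + (3 + p)/201 = p² + (3 + p)*(1/201) = p² + (1/67 + p/201) = 1/67 + p² + p/201)
1/R(125, -29) = 1/(1/67 + (-29)² + (1/201)*(-29)) = 1/(1/67 + 841 - 29/201) = 1/(169015/201) = 201/169015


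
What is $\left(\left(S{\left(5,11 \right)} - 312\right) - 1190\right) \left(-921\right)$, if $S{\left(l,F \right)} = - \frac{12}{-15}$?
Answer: $\frac{6913026}{5} \approx 1.3826 \cdot 10^{6}$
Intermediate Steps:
$S{\left(l,F \right)} = \frac{4}{5}$ ($S{\left(l,F \right)} = \left(-12\right) \left(- \frac{1}{15}\right) = \frac{4}{5}$)
$\left(\left(S{\left(5,11 \right)} - 312\right) - 1190\right) \left(-921\right) = \left(\left(\frac{4}{5} - 312\right) - 1190\right) \left(-921\right) = \left(- \frac{1556}{5} - 1190\right) \left(-921\right) = \left(- \frac{7506}{5}\right) \left(-921\right) = \frac{6913026}{5}$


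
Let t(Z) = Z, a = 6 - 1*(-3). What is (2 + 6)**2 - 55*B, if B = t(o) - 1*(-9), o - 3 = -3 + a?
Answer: -926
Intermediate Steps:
a = 9 (a = 6 + 3 = 9)
o = 9 (o = 3 + (-3 + 9) = 3 + 6 = 9)
B = 18 (B = 9 - 1*(-9) = 9 + 9 = 18)
(2 + 6)**2 - 55*B = (2 + 6)**2 - 55*18 = 8**2 - 990 = 64 - 990 = -926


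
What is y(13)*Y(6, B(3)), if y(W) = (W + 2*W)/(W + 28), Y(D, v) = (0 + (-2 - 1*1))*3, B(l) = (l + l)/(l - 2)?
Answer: -351/41 ≈ -8.5610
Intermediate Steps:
B(l) = 2*l/(-2 + l) (B(l) = (2*l)/(-2 + l) = 2*l/(-2 + l))
Y(D, v) = -9 (Y(D, v) = (0 + (-2 - 1))*3 = (0 - 3)*3 = -3*3 = -9)
y(W) = 3*W/(28 + W) (y(W) = (3*W)/(28 + W) = 3*W/(28 + W))
y(13)*Y(6, B(3)) = (3*13/(28 + 13))*(-9) = (3*13/41)*(-9) = (3*13*(1/41))*(-9) = (39/41)*(-9) = -351/41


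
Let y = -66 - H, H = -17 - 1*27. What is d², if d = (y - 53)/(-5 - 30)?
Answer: 225/49 ≈ 4.5918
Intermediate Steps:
H = -44 (H = -17 - 27 = -44)
y = -22 (y = -66 - 1*(-44) = -66 + 44 = -22)
d = 15/7 (d = (-22 - 53)/(-5 - 30) = -75/(-35) = -75*(-1/35) = 15/7 ≈ 2.1429)
d² = (15/7)² = 225/49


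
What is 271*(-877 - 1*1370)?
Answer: -608937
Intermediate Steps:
271*(-877 - 1*1370) = 271*(-877 - 1370) = 271*(-2247) = -608937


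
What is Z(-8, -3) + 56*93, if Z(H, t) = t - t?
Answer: 5208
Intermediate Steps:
Z(H, t) = 0
Z(-8, -3) + 56*93 = 0 + 56*93 = 0 + 5208 = 5208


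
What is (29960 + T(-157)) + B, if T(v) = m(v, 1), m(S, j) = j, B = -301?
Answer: 29660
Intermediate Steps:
T(v) = 1
(29960 + T(-157)) + B = (29960 + 1) - 301 = 29961 - 301 = 29660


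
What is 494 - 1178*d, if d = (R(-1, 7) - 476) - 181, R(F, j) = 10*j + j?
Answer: 683734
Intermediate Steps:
R(F, j) = 11*j
d = -580 (d = (11*7 - 476) - 181 = (77 - 476) - 181 = -399 - 181 = -580)
494 - 1178*d = 494 - 1178*(-580) = 494 + 683240 = 683734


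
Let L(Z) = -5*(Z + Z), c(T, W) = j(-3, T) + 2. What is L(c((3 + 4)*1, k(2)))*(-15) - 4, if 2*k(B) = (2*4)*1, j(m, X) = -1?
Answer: 146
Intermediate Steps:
k(B) = 4 (k(B) = ((2*4)*1)/2 = (8*1)/2 = (½)*8 = 4)
c(T, W) = 1 (c(T, W) = -1 + 2 = 1)
L(Z) = -10*Z
L(c((3 + 4)*1, k(2)))*(-15) - 4 = -10*1*(-15) - 4 = -10*(-15) - 4 = 150 - 4 = 146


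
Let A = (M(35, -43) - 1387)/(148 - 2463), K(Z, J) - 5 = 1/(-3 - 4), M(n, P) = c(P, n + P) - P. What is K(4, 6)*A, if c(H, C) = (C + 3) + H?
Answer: 47328/16205 ≈ 2.9206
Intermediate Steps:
c(H, C) = 3 + C + H (c(H, C) = (3 + C) + H = 3 + C + H)
M(n, P) = 3 + P + n (M(n, P) = (3 + (n + P) + P) - P = (3 + (P + n) + P) - P = (3 + n + 2*P) - P = 3 + P + n)
K(Z, J) = 34/7 (K(Z, J) = 5 + 1/(-3 - 4) = 5 + 1/(-7) = 5 - 1/7 = 34/7)
A = 1392/2315 (A = ((3 - 43 + 35) - 1387)/(148 - 2463) = (-5 - 1387)/(-2315) = -1392*(-1/2315) = 1392/2315 ≈ 0.60130)
K(4, 6)*A = (34/7)*(1392/2315) = 47328/16205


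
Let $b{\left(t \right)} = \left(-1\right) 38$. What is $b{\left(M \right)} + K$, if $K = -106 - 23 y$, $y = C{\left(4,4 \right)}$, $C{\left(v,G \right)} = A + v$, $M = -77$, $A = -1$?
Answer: $-213$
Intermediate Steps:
$C{\left(v,G \right)} = -1 + v$
$y = 3$ ($y = -1 + 4 = 3$)
$b{\left(t \right)} = -38$
$K = -175$ ($K = -106 - 69 = -175$)
$b{\left(M \right)} + K = -38 - 175 = -213$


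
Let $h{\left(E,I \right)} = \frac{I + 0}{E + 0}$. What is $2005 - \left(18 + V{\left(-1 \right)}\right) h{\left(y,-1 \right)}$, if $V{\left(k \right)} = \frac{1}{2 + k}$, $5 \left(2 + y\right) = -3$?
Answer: $\frac{25970}{13} \approx 1997.7$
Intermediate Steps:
$y = - \frac{13}{5}$ ($y = -2 + \frac{1}{5} \left(-3\right) = -2 - \frac{3}{5} = - \frac{13}{5} \approx -2.6$)
$h{\left(E,I \right)} = \frac{I}{E}$
$2005 - \left(18 + V{\left(-1 \right)}\right) h{\left(y,-1 \right)} = 2005 - \left(18 + \frac{1}{2 - 1}\right) \left(- \frac{1}{- \frac{13}{5}}\right) = 2005 - \left(18 + 1^{-1}\right) \left(\left(-1\right) \left(- \frac{5}{13}\right)\right) = 2005 - \left(18 + 1\right) \frac{5}{13} = 2005 - 19 \cdot \frac{5}{13} = 2005 - \frac{95}{13} = \frac{25970}{13}$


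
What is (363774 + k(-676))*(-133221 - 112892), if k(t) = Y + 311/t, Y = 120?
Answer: -60541837217729/676 ≈ -8.9559e+10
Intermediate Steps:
k(t) = 120 + 311/t
(363774 + k(-676))*(-133221 - 112892) = (363774 + (120 + 311/(-676)))*(-133221 - 112892) = (363774 + (120 + 311*(-1/676)))*(-246113) = (363774 + (120 - 311/676))*(-246113) = (363774 + 80809/676)*(-246113) = (245992033/676)*(-246113) = -60541837217729/676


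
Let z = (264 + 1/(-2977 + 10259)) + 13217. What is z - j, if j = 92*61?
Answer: 57302059/7282 ≈ 7869.0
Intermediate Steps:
j = 5612
z = 98168643/7282 (z = (264 + 1/7282) + 13217 = 1922449/7282 + 13217 = 98168643/7282 ≈ 13481.)
z - j = 98168643/7282 - 1*5612 = 98168643/7282 - 5612 = 57302059/7282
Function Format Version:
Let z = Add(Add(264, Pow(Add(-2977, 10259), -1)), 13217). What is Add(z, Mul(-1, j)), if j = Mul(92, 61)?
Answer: Rational(57302059, 7282) ≈ 7869.0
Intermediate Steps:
j = 5612
z = Rational(98168643, 7282) (z = Add(Add(264, Pow(7282, -1)), 13217) = Add(Add(264, Rational(1, 7282)), 13217) = Add(Rational(1922449, 7282), 13217) = Rational(98168643, 7282) ≈ 13481.)
Add(z, Mul(-1, j)) = Add(Rational(98168643, 7282), Mul(-1, 5612)) = Add(Rational(98168643, 7282), -5612) = Rational(57302059, 7282)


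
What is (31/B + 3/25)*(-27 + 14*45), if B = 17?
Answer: 498078/425 ≈ 1171.9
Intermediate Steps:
(31/B + 3/25)*(-27 + 14*45) = (31/17 + 3/25)*(-27 + 14*45) = (31*(1/17) + 3*(1/25))*(-27 + 630) = (31/17 + 3/25)*603 = (826/425)*603 = 498078/425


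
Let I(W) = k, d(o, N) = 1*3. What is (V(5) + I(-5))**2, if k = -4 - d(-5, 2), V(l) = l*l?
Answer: 324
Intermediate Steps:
d(o, N) = 3
V(l) = l**2
k = -7 (k = -4 - 1*3 = -4 - 3 = -7)
I(W) = -7
(V(5) + I(-5))**2 = (5**2 - 7)**2 = (25 - 7)**2 = 18**2 = 324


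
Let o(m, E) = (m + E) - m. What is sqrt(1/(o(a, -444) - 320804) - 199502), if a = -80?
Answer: I*sqrt(1286791360182766)/80312 ≈ 446.66*I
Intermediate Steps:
o(m, E) = E (o(m, E) = (E + m) - m = E)
sqrt(1/(o(a, -444) - 320804) - 199502) = sqrt(1/(-444 - 320804) - 199502) = sqrt(1/(-321248) - 199502) = sqrt(-1/321248 - 199502) = sqrt(-64089618497/321248) = I*sqrt(1286791360182766)/80312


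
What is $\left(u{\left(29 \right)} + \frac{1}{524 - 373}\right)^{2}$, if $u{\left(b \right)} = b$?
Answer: $\frac{19184400}{22801} \approx 841.38$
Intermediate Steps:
$\left(u{\left(29 \right)} + \frac{1}{524 - 373}\right)^{2} = \left(29 + \frac{1}{524 - 373}\right)^{2} = \left(29 + \frac{1}{151}\right)^{2} = \left(\frac{4380}{151}\right)^{2} = \frac{19184400}{22801}$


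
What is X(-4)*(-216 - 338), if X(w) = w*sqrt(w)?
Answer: 4432*I ≈ 4432.0*I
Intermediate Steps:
X(w) = w**(3/2)
X(-4)*(-216 - 338) = (-4)**(3/2)*(-216 - 338) = -8*I*(-554) = 4432*I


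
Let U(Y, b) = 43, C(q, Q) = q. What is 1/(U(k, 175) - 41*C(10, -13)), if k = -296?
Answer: -1/367 ≈ -0.0027248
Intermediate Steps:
1/(U(k, 175) - 41*C(10, -13)) = 1/(43 - 41*10) = 1/(43 - 410) = 1/(-367) = -1/367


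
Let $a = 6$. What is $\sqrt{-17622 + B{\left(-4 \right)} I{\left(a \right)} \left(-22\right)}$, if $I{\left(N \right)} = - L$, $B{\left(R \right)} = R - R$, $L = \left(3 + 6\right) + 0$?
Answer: $3 i \sqrt{1958} \approx 132.75 i$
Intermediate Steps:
$L = 9$ ($L = 9 + 0 = 9$)
$B{\left(R \right)} = 0$
$I{\left(N \right)} = -9$ ($I{\left(N \right)} = \left(-1\right) 9 = -9$)
$\sqrt{-17622 + B{\left(-4 \right)} I{\left(a \right)} \left(-22\right)} = \sqrt{-17622 + 0 \left(-9\right) \left(-22\right)} = \sqrt{-17622 + 0 \left(-22\right)} = \sqrt{-17622 + 0} = \sqrt{-17622} = 3 i \sqrt{1958}$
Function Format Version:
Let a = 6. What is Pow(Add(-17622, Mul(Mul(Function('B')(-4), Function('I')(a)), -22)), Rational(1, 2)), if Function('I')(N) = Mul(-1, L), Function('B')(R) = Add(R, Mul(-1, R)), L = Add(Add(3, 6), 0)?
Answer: Mul(3, I, Pow(1958, Rational(1, 2))) ≈ Mul(132.75, I)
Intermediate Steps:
L = 9 (L = Add(9, 0) = 9)
Function('B')(R) = 0
Function('I')(N) = -9 (Function('I')(N) = Mul(-1, 9) = -9)
Pow(Add(-17622, Mul(Mul(Function('B')(-4), Function('I')(a)), -22)), Rational(1, 2)) = Pow(Add(-17622, Mul(Mul(0, -9), -22)), Rational(1, 2)) = Pow(Add(-17622, Mul(0, -22)), Rational(1, 2)) = Pow(Add(-17622, 0), Rational(1, 2)) = Pow(-17622, Rational(1, 2)) = Mul(3, I, Pow(1958, Rational(1, 2)))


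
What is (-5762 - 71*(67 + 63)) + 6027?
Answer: -8965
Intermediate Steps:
(-5762 - 71*(67 + 63)) + 6027 = (-5762 - 71*130) + 6027 = (-5762 - 9230) + 6027 = -14992 + 6027 = -8965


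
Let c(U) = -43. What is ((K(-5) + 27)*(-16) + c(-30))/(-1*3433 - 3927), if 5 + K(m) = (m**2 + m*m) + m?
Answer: 223/1472 ≈ 0.15149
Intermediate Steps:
K(m) = -5 + m + 2*m**2 (K(m) = -5 + ((m**2 + m*m) + m) = -5 + ((m**2 + m**2) + m) = -5 + (2*m**2 + m) = -5 + (m + 2*m**2) = -5 + m + 2*m**2)
((K(-5) + 27)*(-16) + c(-30))/(-1*3433 - 3927) = (((-5 - 5 + 2*(-5)**2) + 27)*(-16) - 43)/(-1*3433 - 3927) = (((-5 - 5 + 2*25) + 27)*(-16) - 43)/(-3433 - 3927) = (((-5 - 5 + 50) + 27)*(-16) - 43)/(-7360) = ((40 + 27)*(-16) - 43)*(-1/7360) = (67*(-16) - 43)*(-1/7360) = (-1072 - 43)*(-1/7360) = -1115*(-1/7360) = 223/1472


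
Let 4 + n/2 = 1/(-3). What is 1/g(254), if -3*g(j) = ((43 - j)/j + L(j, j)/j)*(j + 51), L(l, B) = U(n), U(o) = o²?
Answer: 6858/373015 ≈ 0.018385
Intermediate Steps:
n = -26/3 (n = -8 + 2*(1/(-3)) = -8 + 2*(1*(-⅓)) = -8 + 2*(-⅓) = -8 - ⅔ = -26/3 ≈ -8.6667)
L(l, B) = 676/9 (L(l, B) = (-26/3)² = 676/9)
g(j) = -(51 + j)*(676/(9*j) + (43 - j)/j)/3 (g(j) = -((43 - j)/j + 676/(9*j))*(j + 51)/3 = -((43 - j)/j + 676/(9*j))*(51 + j)/3 = -(676/(9*j) + (43 - j)/j)*(51 + j)/3 = -(51 + j)*(676/(9*j) + (43 - j)/j)/3)
1/g(254) = 1/((1/27)*(-54213 + 254*(-604 + 9*254))/254) = 1/((1/27)*(1/254)*(-54213 + 254*(-604 + 2286))) = 1/((1/27)*(1/254)*(-54213 + 254*1682)) = 1/((1/27)*(1/254)*(-54213 + 427228)) = 1/((1/27)*(1/254)*373015) = 1/(373015/6858) = 6858/373015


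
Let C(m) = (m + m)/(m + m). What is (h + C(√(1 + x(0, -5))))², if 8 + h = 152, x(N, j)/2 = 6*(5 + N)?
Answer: 21025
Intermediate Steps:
x(N, j) = 60 + 12*N (x(N, j) = 2*(6*(5 + N)) = 2*(30 + 6*N) = 60 + 12*N)
h = 144 (h = -8 + 152 = 144)
C(m) = 1 (C(m) = (2*m)/((2*m)) = (2*m)*(1/(2*m)) = 1)
(h + C(√(1 + x(0, -5))))² = (144 + 1)² = 145² = 21025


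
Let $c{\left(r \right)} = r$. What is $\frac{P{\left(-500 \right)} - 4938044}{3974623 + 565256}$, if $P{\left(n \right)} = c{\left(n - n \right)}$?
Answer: $- \frac{4938044}{4539879} \approx -1.0877$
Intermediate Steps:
$P{\left(n \right)} = 0$ ($P{\left(n \right)} = n - n = 0$)
$\frac{P{\left(-500 \right)} - 4938044}{3974623 + 565256} = \frac{0 - 4938044}{3974623 + 565256} = - \frac{4938044}{4539879}$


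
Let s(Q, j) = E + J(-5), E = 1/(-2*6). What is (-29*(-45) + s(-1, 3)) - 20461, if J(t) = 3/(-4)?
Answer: -114941/6 ≈ -19157.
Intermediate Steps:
J(t) = -3/4 (J(t) = 3*(-1/4) = -3/4)
E = -1/12 (E = -1/2*1/6 = -1/12 ≈ -0.083333)
s(Q, j) = -5/6 (s(Q, j) = -1/12 - 3/4 = -5/6)
(-29*(-45) + s(-1, 3)) - 20461 = (-29*(-45) - 5/6) - 20461 = (1305 - 5/6) - 20461 = 7825/6 - 20461 = -114941/6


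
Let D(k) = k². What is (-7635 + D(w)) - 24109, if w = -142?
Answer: -11580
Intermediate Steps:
(-7635 + D(w)) - 24109 = (-7635 + (-142)²) - 24109 = (-7635 + 20164) - 24109 = 12529 - 24109 = -11580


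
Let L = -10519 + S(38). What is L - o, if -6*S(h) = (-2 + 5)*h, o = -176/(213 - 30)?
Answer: -1928278/183 ≈ -10537.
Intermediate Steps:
o = -176/183 ≈ -0.96175
S(h) = -h/2 (S(h) = -(-2 + 5)*h/6 = -h/2)
L = -10538 (L = -10519 - ½*38 = -10519 - 19 = -10538)
L - o = -10538 - 1*(-176/183) = -10538 + 176/183 = -1928278/183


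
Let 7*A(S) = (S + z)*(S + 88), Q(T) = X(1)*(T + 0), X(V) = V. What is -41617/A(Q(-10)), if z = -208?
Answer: 291319/17004 ≈ 17.132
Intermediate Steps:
Q(T) = T (Q(T) = 1*(T + 0) = 1*T = T)
A(S) = (-208 + S)*(88 + S)/7 (A(S) = ((S - 208)*(S + 88))/7 = ((-208 + S)*(88 + S))/7 = (-208 + S)*(88 + S)/7)
-41617/A(Q(-10)) = -41617/(-18304/7 - 120/7*(-10) + (1/7)*(-10)**2) = -41617/(-18304/7 + 1200/7 + (1/7)*100) = -41617/(-18304/7 + 1200/7 + 100/7) = -41617/(-17004/7) = -41617*(-7/17004) = 291319/17004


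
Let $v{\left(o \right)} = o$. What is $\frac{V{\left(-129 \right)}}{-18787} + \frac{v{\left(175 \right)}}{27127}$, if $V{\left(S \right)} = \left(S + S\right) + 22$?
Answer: $\frac{9689697}{509634949} \approx 0.019013$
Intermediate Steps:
$V{\left(S \right)} = 22 + 2 S$ ($V{\left(S \right)} = 2 S + 22 = 22 + 2 S$)
$\frac{V{\left(-129 \right)}}{-18787} + \frac{v{\left(175 \right)}}{27127} = \frac{22 + 2 \left(-129\right)}{-18787} + \frac{175}{27127} = \left(22 - 258\right) \left(- \frac{1}{18787}\right) + 175 \cdot \frac{1}{27127} = \left(-236\right) \left(- \frac{1}{18787}\right) + \frac{175}{27127} = \frac{236}{18787} + \frac{175}{27127} = \frac{9689697}{509634949}$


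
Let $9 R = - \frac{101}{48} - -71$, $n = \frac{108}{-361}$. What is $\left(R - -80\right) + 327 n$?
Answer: $- \frac{1586525}{155952} \approx -10.173$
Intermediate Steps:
$n = - \frac{108}{361}$ ($n = 108 \left(- \frac{1}{361}\right) = - \frac{108}{361} \approx -0.29917$)
$R = \frac{3307}{432}$ ($R = \frac{- \frac{101}{48} - -71}{9} = \frac{\left(-101\right) \frac{1}{48} + 71}{9} = \frac{- \frac{101}{48} + 71}{9} = \frac{1}{9} \cdot \frac{3307}{48} = \frac{3307}{432} \approx 7.6551$)
$\left(R - -80\right) + 327 n = \left(\frac{3307}{432} - -80\right) + 327 \left(- \frac{108}{361}\right) = \left(\frac{3307}{432} + 80\right) - \frac{35316}{361} = \frac{37867}{432} - \frac{35316}{361} = - \frac{1586525}{155952}$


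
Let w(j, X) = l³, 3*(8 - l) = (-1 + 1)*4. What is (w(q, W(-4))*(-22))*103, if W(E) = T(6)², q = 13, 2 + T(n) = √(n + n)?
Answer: -1160192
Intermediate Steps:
T(n) = -2 + √2*√n (T(n) = -2 + √(n + n) = -2 + √(2*n) = -2 + √2*√n)
W(E) = (-2 + 2*√3)² (W(E) = (-2 + √2*√6)² = (-2 + 2*√3)²)
l = 8 (l = 8 - (-1 + 1)*4/3 = 8 - 0*4 = 8 - ⅓*0 = 8 + 0 = 8)
w(j, X) = 512 (w(j, X) = 8³ = 512)
(w(q, W(-4))*(-22))*103 = (512*(-22))*103 = -11264*103 = -1160192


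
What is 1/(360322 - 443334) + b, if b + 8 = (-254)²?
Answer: 5354938095/83012 ≈ 64508.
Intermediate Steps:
b = 64508 (b = -8 + (-254)² = -8 + 64516 = 64508)
1/(360322 - 443334) + b = 1/(360322 - 443334) + 64508 = 1/(-83012) + 64508 = -1/83012 + 64508 = 5354938095/83012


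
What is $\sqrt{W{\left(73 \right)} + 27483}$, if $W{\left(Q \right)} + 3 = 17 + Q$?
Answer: $\sqrt{27570} \approx 166.04$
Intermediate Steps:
$W{\left(Q \right)} = 14 + Q$ ($W{\left(Q \right)} = -3 + \left(17 + Q\right) = 14 + Q$)
$\sqrt{W{\left(73 \right)} + 27483} = \sqrt{\left(14 + 73\right) + 27483} = \sqrt{87 + 27483} = \sqrt{27570}$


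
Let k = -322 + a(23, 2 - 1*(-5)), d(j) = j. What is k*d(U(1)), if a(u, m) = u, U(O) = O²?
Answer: -299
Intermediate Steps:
k = -299 (k = -322 + 23 = -299)
k*d(U(1)) = -299*1² = -299*1 = -299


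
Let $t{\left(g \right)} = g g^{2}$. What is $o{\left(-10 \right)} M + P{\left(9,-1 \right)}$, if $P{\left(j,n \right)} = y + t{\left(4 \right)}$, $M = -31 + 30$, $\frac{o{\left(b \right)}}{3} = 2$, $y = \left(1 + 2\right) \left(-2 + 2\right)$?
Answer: $58$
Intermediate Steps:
$t{\left(g \right)} = g^{3}$
$y = 0$ ($y = 3 \cdot 0 = 0$)
$o{\left(b \right)} = 6$ ($o{\left(b \right)} = 3 \cdot 2 = 6$)
$M = -1$
$P{\left(j,n \right)} = 64$ ($P{\left(j,n \right)} = 0 + 4^{3} = 0 + 64 = 64$)
$o{\left(-10 \right)} M + P{\left(9,-1 \right)} = 6 \left(-1\right) + 64 = -6 + 64 = 58$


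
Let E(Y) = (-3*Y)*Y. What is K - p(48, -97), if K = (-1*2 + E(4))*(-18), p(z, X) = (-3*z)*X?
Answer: -13068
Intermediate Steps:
p(z, X) = -3*X*z
E(Y) = -3*Y**2
K = 900 (K = (-1*2 - 3*4**2)*(-18) = (-2 - 3*16)*(-18) = (-2 - 48)*(-18) = -50*(-18) = 900)
K - p(48, -97) = 900 - (-3)*(-97)*48 = 900 - 1*13968 = 900 - 13968 = -13068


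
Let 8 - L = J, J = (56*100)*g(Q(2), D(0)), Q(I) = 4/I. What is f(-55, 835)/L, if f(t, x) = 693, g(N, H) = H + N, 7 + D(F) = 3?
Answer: 231/3736 ≈ 0.061831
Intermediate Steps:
D(F) = -4 (D(F) = -7 + 3 = -4)
J = -11200 (J = (56*100)*(-4 + 4/2) = 5600*(-4 + 4*(½)) = 5600*(-4 + 2) = 5600*(-2) = -11200)
L = 11208 (L = 8 - 1*(-11200) = 8 + 11200 = 11208)
f(-55, 835)/L = 693/11208 = 693*(1/11208) = 231/3736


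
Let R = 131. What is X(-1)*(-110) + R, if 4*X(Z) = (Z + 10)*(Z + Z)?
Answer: 626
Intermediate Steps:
X(Z) = Z*(10 + Z)/2 (X(Z) = ((Z + 10)*(Z + Z))/4 = ((10 + Z)*(2*Z))/4 = (2*Z*(10 + Z))/4 = Z*(10 + Z)/2)
X(-1)*(-110) + R = ((½)*(-1)*(10 - 1))*(-110) + 131 = ((½)*(-1)*9)*(-110) + 131 = -9/2*(-110) + 131 = 495 + 131 = 626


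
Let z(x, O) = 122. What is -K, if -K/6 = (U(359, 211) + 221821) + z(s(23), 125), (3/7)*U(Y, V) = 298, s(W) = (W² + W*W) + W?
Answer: 1335830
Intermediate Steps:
s(W) = W + 2*W² (s(W) = (W² + W²) + W = 2*W² + W = W + 2*W²)
U(Y, V) = 2086/3 (U(Y, V) = (7/3)*298 = 2086/3)
K = -1335830 (K = -6*((2086/3 + 221821) + 122) = -6*(667549/3 + 122) = -6*667915/3 = -1335830)
-K = -1*(-1335830) = 1335830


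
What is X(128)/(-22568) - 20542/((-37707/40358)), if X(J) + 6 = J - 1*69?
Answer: 18709638125977/850971576 ≈ 21986.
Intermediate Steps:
X(J) = -75 + J (X(J) = -6 + (J - 1*69) = -6 + (J - 69) = -6 + (-69 + J) = -75 + J)
X(128)/(-22568) - 20542/((-37707/40358)) = (-75 + 128)/(-22568) - 20542/((-37707/40358)) = 53*(-1/22568) - 20542/((-37707*1/40358)) = -53/22568 - 20542/(-37707/40358) = -53/22568 - 20542*(-40358/37707) = -53/22568 + 829034036/37707 = 18709638125977/850971576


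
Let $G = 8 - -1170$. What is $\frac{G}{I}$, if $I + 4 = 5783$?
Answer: $\frac{1178}{5779} \approx 0.20384$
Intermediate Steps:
$I = 5779$ ($I = -4 + 5783 = 5779$)
$G = 1178$ ($G = 8 + 1170 = 1178$)
$\frac{G}{I} = \frac{1178}{5779}$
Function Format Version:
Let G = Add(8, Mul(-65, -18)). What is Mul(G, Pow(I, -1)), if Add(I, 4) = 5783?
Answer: Rational(1178, 5779) ≈ 0.20384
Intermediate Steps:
I = 5779 (I = Add(-4, 5783) = 5779)
G = 1178 (G = Add(8, 1170) = 1178)
Mul(G, Pow(I, -1)) = Mul(1178, Pow(5779, -1)) = Mul(1178, Rational(1, 5779)) = Rational(1178, 5779)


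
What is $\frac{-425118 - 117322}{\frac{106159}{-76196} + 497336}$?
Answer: $- \frac{41331758240}{37894907697} \approx -1.0907$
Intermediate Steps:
$\frac{-425118 - 117322}{\frac{106159}{-76196} + 497336} = - \frac{542440}{106159 \left(- \frac{1}{76196}\right) + 497336} = - \frac{542440}{- \frac{106159}{76196} + 497336} = - \frac{542440}{\frac{37894907697}{76196}} = \left(-542440\right) \frac{76196}{37894907697} = - \frac{41331758240}{37894907697}$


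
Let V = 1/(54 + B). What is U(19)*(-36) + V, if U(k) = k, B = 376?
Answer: -294119/430 ≈ -684.00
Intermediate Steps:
V = 1/430 (V = 1/(54 + 376) = 1/430 ≈ 0.0023256)
U(19)*(-36) + V = 19*(-36) + 1/430 = -684 + 1/430 = -294119/430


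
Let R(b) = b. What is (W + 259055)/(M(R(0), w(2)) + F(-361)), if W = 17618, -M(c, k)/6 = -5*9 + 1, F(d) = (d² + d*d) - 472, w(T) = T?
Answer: 276673/260434 ≈ 1.0624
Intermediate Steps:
F(d) = -472 + 2*d² (F(d) = (d² + d²) - 472 = 2*d² - 472 = -472 + 2*d²)
M(c, k) = 264 (M(c, k) = -6*(-5*9 + 1) = -6*(-45 + 1) = -6*(-44) = 264)
(W + 259055)/(M(R(0), w(2)) + F(-361)) = (17618 + 259055)/(264 + (-472 + 2*(-361)²)) = 276673/(264 + (-472 + 2*130321)) = 276673/(264 + (-472 + 260642)) = 276673/(264 + 260170) = 276673/260434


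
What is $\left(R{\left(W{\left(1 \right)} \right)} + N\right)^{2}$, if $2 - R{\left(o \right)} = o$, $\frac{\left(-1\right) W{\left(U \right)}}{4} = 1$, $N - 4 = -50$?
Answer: $1600$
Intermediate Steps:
$N = -46$ ($N = 4 - 50 = -46$)
$W{\left(U \right)} = -4$ ($W{\left(U \right)} = \left(-4\right) 1 = -4$)
$R{\left(o \right)} = 2 - o$
$\left(R{\left(W{\left(1 \right)} \right)} + N\right)^{2} = \left(\left(2 - -4\right) - 46\right)^{2} = \left(\left(2 + 4\right) - 46\right)^{2} = \left(6 - 46\right)^{2} = \left(-40\right)^{2} = 1600$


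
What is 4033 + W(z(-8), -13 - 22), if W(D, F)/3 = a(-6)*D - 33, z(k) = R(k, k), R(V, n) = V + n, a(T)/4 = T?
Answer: 5086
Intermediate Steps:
a(T) = 4*T
z(k) = 2*k (z(k) = k + k = 2*k)
W(D, F) = -99 - 72*D (W(D, F) = 3*((4*(-6))*D - 33) = 3*(-24*D - 33) = 3*(-33 - 24*D) = -99 - 72*D)
4033 + W(z(-8), -13 - 22) = 4033 + (-99 - 144*(-8)) = 4033 + (-99 - 72*(-16)) = 4033 + (-99 + 1152) = 4033 + 1053 = 5086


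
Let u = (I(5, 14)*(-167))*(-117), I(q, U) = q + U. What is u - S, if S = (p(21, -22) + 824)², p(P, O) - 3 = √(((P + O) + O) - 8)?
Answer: 371241 - (827 + I*√31)² ≈ -3.1266e+5 - 9209.1*I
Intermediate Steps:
I(q, U) = U + q
p(P, O) = 3 + √(-8 + P + 2*O) (p(P, O) = 3 + √(((P + O) + O) - 8) = 3 + √(((O + P) + O) - 8) = 3 + √((P + 2*O) - 8) = 3 + √(-8 + P + 2*O))
u = 371241 (u = ((14 + 5)*(-167))*(-117) = (19*(-167))*(-117) = -3173*(-117) = 371241)
S = (827 + I*√31)² (S = ((3 + √(-8 + 21 + 2*(-22))) + 824)² = ((3 + √(-8 + 21 - 44)) + 824)² = ((3 + √(-31)) + 824)² = ((3 + I*√31) + 824)² = (827 + I*√31)² ≈ 6.839e+5 + 9209.0*I)
u - S = 371241 - (827 + I*√31)²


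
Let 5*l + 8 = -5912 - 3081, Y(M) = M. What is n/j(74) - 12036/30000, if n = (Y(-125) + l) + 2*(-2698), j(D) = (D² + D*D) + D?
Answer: -14681039/13782500 ≈ -1.0652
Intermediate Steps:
l = -9001/5 (l = -8/5 + (-5912 - 3081)/5 = -8/5 + (⅕)*(-8993) = -8/5 - 8993/5 = -9001/5 ≈ -1800.2)
j(D) = D + 2*D² (j(D) = (D² + D²) + D = 2*D² + D = D + 2*D²)
n = -36606/5 (n = (-125 - 9001/5) + 2*(-2698) = -9626/5 - 5396 = -36606/5 ≈ -7321.2)
n/j(74) - 12036/30000 = -36606*1/(74*(1 + 2*74))/5 - 12036/30000 = -36606*1/(74*(1 + 148))/5 - 12036*1/30000 = -36606/(5*(74*149)) - 1003/2500 = -36606/5/11026 - 1003/2500 = -36606/5*1/11026 - 1003/2500 = -18303/27565 - 1003/2500 = -14681039/13782500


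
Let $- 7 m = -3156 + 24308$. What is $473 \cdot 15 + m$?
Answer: $\frac{28513}{7} \approx 4073.3$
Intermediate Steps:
$m = - \frac{21152}{7}$ ($m = - \frac{-3156 + 24308}{7} = \left(- \frac{1}{7}\right) 21152 = - \frac{21152}{7} \approx -3021.7$)
$473 \cdot 15 + m = 473 \cdot 15 - \frac{21152}{7} = 7095 - \frac{21152}{7} = \frac{28513}{7}$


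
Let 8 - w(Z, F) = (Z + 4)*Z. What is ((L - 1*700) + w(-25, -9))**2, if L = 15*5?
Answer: 1304164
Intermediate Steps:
L = 75
w(Z, F) = 8 - Z*(4 + Z) (w(Z, F) = 8 - (Z + 4)*Z = 8 - (4 + Z)*Z = 8 - Z*(4 + Z))
((L - 1*700) + w(-25, -9))**2 = ((75 - 1*700) + (8 - 1*(-25)**2 - 4*(-25)))**2 = ((75 - 700) + (8 - 1*625 + 100))**2 = (-625 + (8 - 625 + 100))**2 = (-625 - 517)**2 = (-1142)**2 = 1304164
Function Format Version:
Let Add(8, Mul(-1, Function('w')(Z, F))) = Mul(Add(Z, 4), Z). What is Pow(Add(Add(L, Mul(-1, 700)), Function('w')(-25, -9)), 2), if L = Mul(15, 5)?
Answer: 1304164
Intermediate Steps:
L = 75
Function('w')(Z, F) = Add(8, Mul(-1, Z, Add(4, Z))) (Function('w')(Z, F) = Add(8, Mul(-1, Mul(Add(Z, 4), Z))) = Add(8, Mul(-1, Mul(Add(4, Z), Z))) = Add(8, Mul(-1, Mul(Z, Add(4, Z)))) = Add(8, Mul(-1, Z, Add(4, Z))))
Pow(Add(Add(L, Mul(-1, 700)), Function('w')(-25, -9)), 2) = Pow(Add(Add(75, Mul(-1, 700)), Add(8, Mul(-1, Pow(-25, 2)), Mul(-4, -25))), 2) = Pow(Add(Add(75, -700), Add(8, Mul(-1, 625), 100)), 2) = Pow(Add(-625, Add(8, -625, 100)), 2) = Pow(Add(-625, -517), 2) = Pow(-1142, 2) = 1304164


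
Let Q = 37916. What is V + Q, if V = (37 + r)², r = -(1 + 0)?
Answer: 39212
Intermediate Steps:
r = -1 (r = -1*1 = -1)
V = 1296 (V = (37 - 1)² = 36² = 1296)
V + Q = 1296 + 37916 = 39212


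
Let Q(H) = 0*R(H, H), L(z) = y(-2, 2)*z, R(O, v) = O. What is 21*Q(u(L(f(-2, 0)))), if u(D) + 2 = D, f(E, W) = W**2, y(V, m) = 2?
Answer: 0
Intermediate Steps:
L(z) = 2*z
u(D) = -2 + D
Q(H) = 0 (Q(H) = 0*H = 0)
21*Q(u(L(f(-2, 0)))) = 21*0 = 0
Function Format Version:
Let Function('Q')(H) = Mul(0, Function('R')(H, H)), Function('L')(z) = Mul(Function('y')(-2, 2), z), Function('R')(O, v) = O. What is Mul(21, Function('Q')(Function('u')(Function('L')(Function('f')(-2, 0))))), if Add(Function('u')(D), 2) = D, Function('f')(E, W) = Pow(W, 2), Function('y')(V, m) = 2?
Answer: 0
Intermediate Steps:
Function('L')(z) = Mul(2, z)
Function('u')(D) = Add(-2, D)
Function('Q')(H) = 0 (Function('Q')(H) = Mul(0, H) = 0)
Mul(21, Function('Q')(Function('u')(Function('L')(Function('f')(-2, 0))))) = Mul(21, 0) = 0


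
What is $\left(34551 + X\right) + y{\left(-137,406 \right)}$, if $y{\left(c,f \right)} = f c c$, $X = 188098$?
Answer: $7842863$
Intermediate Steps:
$y{\left(c,f \right)} = f c^{2}$ ($y{\left(c,f \right)} = c f c = f c^{2}$)
$\left(34551 + X\right) + y{\left(-137,406 \right)} = \left(34551 + 188098\right) + 406 \left(-137\right)^{2} = 222649 + 406 \cdot 18769 = 222649 + 7620214 = 7842863$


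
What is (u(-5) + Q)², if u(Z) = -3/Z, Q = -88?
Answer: 190969/25 ≈ 7638.8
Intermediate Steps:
(u(-5) + Q)² = (-3/(-5) - 88)² = (-3*(-⅕) - 88)² = (⅗ - 88)² = (-437/5)² = 190969/25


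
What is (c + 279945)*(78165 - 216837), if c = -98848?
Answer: -25113083184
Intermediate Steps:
(c + 279945)*(78165 - 216837) = (-98848 + 279945)*(78165 - 216837) = 181097*(-138672) = -25113083184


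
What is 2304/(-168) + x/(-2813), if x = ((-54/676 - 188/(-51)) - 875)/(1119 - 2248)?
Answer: -5255698849277/383220374082 ≈ -13.715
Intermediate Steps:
x = 15021083/19461702 (x = ((-54*1/676 - 188*(-1/51)) - 875)/(-1129) = ((-27/338 + 188/51) - 875)*(-1/1129) = (62167/17238 - 875)*(-1/1129) = -15021083/17238*(-1/1129) = 15021083/19461702 ≈ 0.77183)
2304/(-168) + x/(-2813) = 2304/(-168) + (15021083/19461702)/(-2813) = 2304*(-1/168) + (15021083/19461702)*(-1/2813) = -96/7 - 15021083/54745767726 = -5255698849277/383220374082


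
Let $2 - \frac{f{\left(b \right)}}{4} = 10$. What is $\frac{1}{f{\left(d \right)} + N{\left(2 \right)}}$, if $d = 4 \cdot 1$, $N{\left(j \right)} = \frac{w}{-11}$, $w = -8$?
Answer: $- \frac{11}{344} \approx -0.031977$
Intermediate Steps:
$N{\left(j \right)} = \frac{8}{11}$ ($N{\left(j \right)} = - \frac{8}{-11} = \left(-8\right) \left(- \frac{1}{11}\right) = \frac{8}{11}$)
$d = 4$
$f{\left(b \right)} = -32$ ($f{\left(b \right)} = 8 - 40 = -32$)
$\frac{1}{f{\left(d \right)} + N{\left(2 \right)}} = \frac{1}{-32 + \frac{8}{11}} = \frac{1}{- \frac{344}{11}} = - \frac{11}{344}$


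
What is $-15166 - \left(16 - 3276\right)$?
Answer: $-11906$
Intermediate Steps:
$-15166 - \left(16 - 3276\right) = -15166 - -3260 = -15166 + 3260 = -11906$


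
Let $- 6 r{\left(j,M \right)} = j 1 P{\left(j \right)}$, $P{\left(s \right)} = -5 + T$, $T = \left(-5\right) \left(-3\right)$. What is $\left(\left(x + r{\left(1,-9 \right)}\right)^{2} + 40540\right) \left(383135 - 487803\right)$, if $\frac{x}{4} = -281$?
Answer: $- \frac{1231836540652}{9} \approx -1.3687 \cdot 10^{11}$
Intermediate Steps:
$T = 15$
$x = -1124$ ($x = 4 \left(-281\right) = -1124$)
$P{\left(s \right)} = 10$ ($P{\left(s \right)} = -5 + 15 = 10$)
$r{\left(j,M \right)} = - \frac{5 j}{3}$ ($r{\left(j,M \right)} = - \frac{j 1 \cdot 10}{6} = - \frac{j 10}{6} = - \frac{10 j}{6} = - \frac{5 j}{3}$)
$\left(\left(x + r{\left(1,-9 \right)}\right)^{2} + 40540\right) \left(383135 - 487803\right) = \left(\left(-1124 - \frac{5}{3}\right)^{2} + 40540\right) \left(383135 - 487803\right) = \left(\left(-1124 - \frac{5}{3}\right)^{2} + 40540\right) \left(-104668\right) = \left(\left(- \frac{3377}{3}\right)^{2} + 40540\right) \left(-104668\right) = \left(\frac{11404129}{9} + 40540\right) \left(-104668\right) = \frac{11768989}{9} \left(-104668\right) = - \frac{1231836540652}{9}$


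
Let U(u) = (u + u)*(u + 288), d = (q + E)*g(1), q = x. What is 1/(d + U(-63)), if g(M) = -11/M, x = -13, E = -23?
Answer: -1/27954 ≈ -3.5773e-5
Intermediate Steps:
q = -13
d = 396 (d = (-13 - 23)*(-11/1) = -(-396) = -36*(-11) = 396)
U(u) = 2*u*(288 + u) (U(u) = (2*u)*(288 + u) = 2*u*(288 + u))
1/(d + U(-63)) = 1/(396 + 2*(-63)*(288 - 63)) = 1/(396 + 2*(-63)*225) = 1/(396 - 28350) = 1/(-27954) = -1/27954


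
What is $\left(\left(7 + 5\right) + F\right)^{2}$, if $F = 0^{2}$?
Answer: $144$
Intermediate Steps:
$F = 0$
$\left(\left(7 + 5\right) + F\right)^{2} = \left(\left(7 + 5\right) + 0\right)^{2} = \left(12 + 0\right)^{2} = 12^{2} = 144$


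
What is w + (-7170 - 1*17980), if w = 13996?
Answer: -11154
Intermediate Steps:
w + (-7170 - 1*17980) = 13996 + (-7170 - 1*17980) = 13996 + (-7170 - 17980) = 13996 - 25150 = -11154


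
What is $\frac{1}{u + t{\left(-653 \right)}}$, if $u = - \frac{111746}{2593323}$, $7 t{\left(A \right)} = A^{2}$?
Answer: $\frac{18153261}{1105815484885} \approx 1.6416 \cdot 10^{-5}$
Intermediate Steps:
$t{\left(A \right)} = \frac{A^{2}}{7}$
$u = - \frac{111746}{2593323}$ ($u = \left(-111746\right) \frac{1}{2593323} = - \frac{111746}{2593323} \approx -0.04309$)
$\frac{1}{u + t{\left(-653 \right)}} = \frac{1}{- \frac{111746}{2593323} + \frac{\left(-653\right)^{2}}{7}} = \frac{1}{- \frac{111746}{2593323} + \frac{1}{7} \cdot 426409} = \frac{1}{- \frac{111746}{2593323} + \frac{426409}{7}} = \frac{1}{\frac{1105815484885}{18153261}} = \frac{18153261}{1105815484885}$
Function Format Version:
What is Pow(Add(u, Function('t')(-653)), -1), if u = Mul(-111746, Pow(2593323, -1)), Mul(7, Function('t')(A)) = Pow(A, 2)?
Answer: Rational(18153261, 1105815484885) ≈ 1.6416e-5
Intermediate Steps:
Function('t')(A) = Mul(Rational(1, 7), Pow(A, 2))
u = Rational(-111746, 2593323) (u = Mul(-111746, Rational(1, 2593323)) = Rational(-111746, 2593323) ≈ -0.043090)
Pow(Add(u, Function('t')(-653)), -1) = Pow(Add(Rational(-111746, 2593323), Mul(Rational(1, 7), Pow(-653, 2))), -1) = Pow(Add(Rational(-111746, 2593323), Mul(Rational(1, 7), 426409)), -1) = Pow(Add(Rational(-111746, 2593323), Rational(426409, 7)), -1) = Pow(Rational(1105815484885, 18153261), -1) = Rational(18153261, 1105815484885)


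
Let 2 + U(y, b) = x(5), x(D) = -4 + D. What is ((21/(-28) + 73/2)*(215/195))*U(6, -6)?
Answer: -473/12 ≈ -39.417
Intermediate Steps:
U(y, b) = -1 (U(y, b) = -2 + (-4 + 5) = -2 + 1 = -1)
((21/(-28) + 73/2)*(215/195))*U(6, -6) = ((21/(-28) + 73/2)*(215/195))*(-1) = ((21*(-1/28) + 73*(1/2))*(215*(1/195)))*(-1) = ((-3/4 + 73/2)*(43/39))*(-1) = ((143/4)*(43/39))*(-1) = (473/12)*(-1) = -473/12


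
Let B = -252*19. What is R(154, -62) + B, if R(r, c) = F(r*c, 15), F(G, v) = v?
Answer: -4773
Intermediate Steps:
R(r, c) = 15
B = -4788
R(154, -62) + B = 15 - 4788 = -4773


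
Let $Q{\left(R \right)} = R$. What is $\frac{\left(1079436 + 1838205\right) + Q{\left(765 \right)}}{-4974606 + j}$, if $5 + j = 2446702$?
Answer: $- \frac{2918406}{2527909} \approx -1.1545$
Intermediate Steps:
$j = 2446697$ ($j = -5 + 2446702 = 2446697$)
$\frac{\left(1079436 + 1838205\right) + Q{\left(765 \right)}}{-4974606 + j} = \frac{\left(1079436 + 1838205\right) + 765}{-4974606 + 2446697} = \frac{2917641 + 765}{-2527909} = 2918406 \left(- \frac{1}{2527909}\right) = - \frac{2918406}{2527909}$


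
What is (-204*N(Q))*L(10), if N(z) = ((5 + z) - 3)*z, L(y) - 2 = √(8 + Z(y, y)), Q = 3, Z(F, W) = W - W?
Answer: -6120 - 6120*√2 ≈ -14775.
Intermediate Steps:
Z(F, W) = 0
L(y) = 2 + 2*√2 (L(y) = 2 + √(8 + 0) = 2 + √8 = 2 + 2*√2)
N(z) = z*(2 + z) (N(z) = (2 + z)*z = z*(2 + z))
(-204*N(Q))*L(10) = (-612*(2 + 3))*(2 + 2*√2) = (-612*5)*(2 + 2*√2) = (-204*15)*(2 + 2*√2) = -3060*(2 + 2*√2) = -6120 - 6120*√2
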